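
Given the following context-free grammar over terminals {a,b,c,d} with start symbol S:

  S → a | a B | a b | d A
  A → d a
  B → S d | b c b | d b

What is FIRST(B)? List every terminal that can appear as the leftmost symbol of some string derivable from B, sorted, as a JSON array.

Compute FIRST by fixpoint:
[1]
  A via A→d a: +{d}
  B via B→b c b: +{b}
  B via B→d b: +{d}
  S via S→a: +{a}
  S via S→d A: +{d}
  S: {a,d}  A: {d}  B: {b,d}
[2]
  B via B→S d: +{a}
  S: {a,d}  A: {d}  B: {a,b,d}
[3] done
  S: {a,d}  A: {d}  B: {a,b,d}

FIRST(B) = ["a", "b", "d"]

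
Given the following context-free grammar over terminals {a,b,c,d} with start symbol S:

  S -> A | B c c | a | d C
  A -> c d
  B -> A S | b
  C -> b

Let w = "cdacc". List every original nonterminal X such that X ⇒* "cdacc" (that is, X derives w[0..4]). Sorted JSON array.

Convert to CNF:
  S -> B X2 | T0 T1 | T1 C | a
  A -> T0 T1
  B -> A S | b
  C -> b
  T0 -> c
  T1 -> d
  X2 -> T0 T0

CYK fill — only the sub-triangle for w[0..4]:
  [0..0]={T0}  "c"  orig:{}
  [1..1]={T1}  "d"  orig:{}
  [2..2]={S}  "a"
  [3..3]={T0}  "c"  orig:{}
  [4..4]={T0}  "c"  orig:{}
  [0..1]={A,S}  "cd"
  [1..2]=∅  "da"
  [2..3]=∅  "ac"
  [3..4]={X2}  "cc"  orig:{}
  [0..2]={B}  "cda"
  [1..3]=∅  "dac"
  [2..4]=∅  "acc"
  [0..3]=∅  "cdac"
  [1..4]=∅  "dacc"
  [0..4]={S}  "cdacc"

Original NTs in T[0,4] deriving "cdacc": ["S"]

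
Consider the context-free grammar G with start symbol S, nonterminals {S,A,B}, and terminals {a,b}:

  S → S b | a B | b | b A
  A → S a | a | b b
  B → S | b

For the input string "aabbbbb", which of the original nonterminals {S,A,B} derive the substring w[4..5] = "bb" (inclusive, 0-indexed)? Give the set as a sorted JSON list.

CNF form of G:
  S -> S T1 | T0 B | T1 A | b
  A -> S T0 | T1 T1 | a
  B -> S T1 | T0 B | T1 A | b
  T0 -> a
  T1 -> b

Fill CYK table bottom-up — only the sub-triangle for w[4..5]:
  cell(4,4) b: {B,S,T1}  orig:{B,S}
  cell(5,5) b: {B,S,T1}  orig:{B,S}
  cell(4,5) bb: {A,B,S}

Original NTs in T[4,5] deriving "bb": ["A", "B", "S"]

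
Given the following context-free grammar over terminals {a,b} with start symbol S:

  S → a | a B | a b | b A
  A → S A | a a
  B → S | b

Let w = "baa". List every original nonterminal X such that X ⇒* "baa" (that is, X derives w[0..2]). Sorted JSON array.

Convert to CNF:
  S -> T0 B | T0 T1 | T1 A | a
  A -> S A | T0 T0
  B -> T0 B | T0 T1 | T1 A | a | b
  T0 -> a
  T1 -> b

CYK fill (cells [i..j] with 0 ≤ i ≤ j ≤ 2 only):
  T[0,0] 'b' = {B,T1}  orig:{B}
  T[1,1] 'a' = {B,S,T0}  orig:{B,S}
  T[2,2] 'a' = {B,S,T0}  orig:{B,S}
  T[0,1] 'ba' = ∅
  T[1,2] 'aa' = {A,B,S}
  T[0,2] 'baa' = {B,S}

Original NTs in T[0,2] deriving "baa": ["B", "S"]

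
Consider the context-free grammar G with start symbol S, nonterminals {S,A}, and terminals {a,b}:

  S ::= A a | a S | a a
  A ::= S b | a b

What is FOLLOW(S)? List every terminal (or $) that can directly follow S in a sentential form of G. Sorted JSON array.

FIRST sets, iterate to fixpoint:
[1]
  A via A→a b: +{a}
  S via S→A a: +{a}
  FIRST[S]={a}  FIRST[A]={a}
[2] (no change)
  FIRST[S]={a}  FIRST[A]={a}

FOLLOW iteration:
initialize: $ ∈ FOLLOW(S)
round 1:
  A→S b: FOLLOW(S) ⊇ FIRST(b) = {b}; new: +{b}
  S→A a: FOLLOW(A) ⊇ FIRST(a) = {a}; new: +{a}
  FOLLOW[S]={$,b}  FOLLOW[A]={a}
round 2: — fixpoint
  FOLLOW[S]={$,b}  FOLLOW[A]={a}

FOLLOW(S) = ["$", "b"]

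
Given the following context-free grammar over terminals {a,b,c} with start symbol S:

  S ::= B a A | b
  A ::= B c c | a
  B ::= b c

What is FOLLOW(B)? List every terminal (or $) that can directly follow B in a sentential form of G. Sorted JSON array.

FIRST sets, iterate to fixpoint:
round 1:
  A via A→a: +{a}
  B via B→b c: +{b}
  S via S→B a A: +{b}
  FIRST[S]={b}  FIRST[A]={a}  FIRST[B]={b}
round 2:
  A via A→B c c: +{b}
  FIRST[S]={b}  FIRST[A]={a,b}  FIRST[B]={b}
round 3: done
  FIRST[S]={b}  FIRST[A]={a,b}  FIRST[B]={b}

Compute FOLLOW by fixpoint:
seed FOLLOW(S) with $
iter 1:
  A→B c c: FOLLOW(B) ⊇ FIRST(c) = {c}; new: +{c}
  S→B a A: FOLLOW(B) ⊇ FIRST(a) = {a}; new: +{a}
  S→B a A: FOLLOW(A) ⊇ FOLLOW(S) ⊇ {$}; new: +{$}
  FOLLOW[S]={$}  FOLLOW[A]={$}  FOLLOW[B]={a,c}
iter 2: done
  FOLLOW[S]={$}  FOLLOW[A]={$}  FOLLOW[B]={a,c}

FOLLOW(B) = ["a", "c"]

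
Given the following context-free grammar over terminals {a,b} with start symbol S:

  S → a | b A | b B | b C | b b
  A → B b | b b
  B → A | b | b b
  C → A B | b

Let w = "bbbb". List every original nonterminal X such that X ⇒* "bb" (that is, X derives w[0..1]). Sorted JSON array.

Convert to CNF:
  S -> T0 A | T0 B | T0 C | T0 T0 | a
  A -> B T0 | T0 T0
  B -> B T0 | T0 T0 | b
  C -> A B | b
  T0 -> b

CYK fill (cells [i..j] with 0 ≤ i ≤ j ≤ 1 only):
  cell(0,0) b: {B,C,T0}  orig:{B,C}
  cell(1,1) b: {B,C,T0}  orig:{B,C}
  cell(0,1) bb: {A,B,S}

Original NTs in T[0,1] deriving "bb": ["A", "B", "S"]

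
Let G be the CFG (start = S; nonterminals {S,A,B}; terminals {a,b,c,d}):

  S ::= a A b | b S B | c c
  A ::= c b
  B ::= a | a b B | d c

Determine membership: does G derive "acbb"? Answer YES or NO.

Convert to CNF:
  S -> T0 T0 | T1 X6 | T2 X5
  A -> T0 T1
  B -> T2 X4 | T3 T0 | a
  T0 -> c
  T1 -> b
  T2 -> a
  T3 -> d
  X4 -> T1 B
  X5 -> A T1
  X6 -> S B

Fill CYK table bottom-up:
  T[0,0] 'a' = {B,T2}  orig:{B}
  T[1,1] 'c' = {T0}  orig:{}
  T[2,2] 'b' = {T1}  orig:{}
  T[3,3] 'b' = {T1}  orig:{}
  T[0,1] 'ac' = ∅
  T[1,2] 'cb' = {A}
  T[2,3] 'bb' = ∅
  T[0,2] 'acb' = ∅
  T[1,3] 'cbb' = {X5}  orig:{}
  T[0,3] 'acbb' = {S}

S ∈ T[0,3] ⇒ YES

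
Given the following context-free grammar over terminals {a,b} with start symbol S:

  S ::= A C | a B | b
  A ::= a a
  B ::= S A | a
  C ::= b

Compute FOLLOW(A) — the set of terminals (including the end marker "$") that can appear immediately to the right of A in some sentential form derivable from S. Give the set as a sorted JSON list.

FIRST iteration:
pass 1:
  A via A→a a: +{a}
  B via B→a: +{a}
  C via C→b: +{b}
  S via S→A C: +{a}
  S via S→b: +{b}
  FIRST(S)={a,b}  FIRST(A)={a}  FIRST(B)={a}  FIRST(C)={b}
pass 2:
  B via B→S A: +{b}
  FIRST(S)={a,b}  FIRST(A)={a}  FIRST(B)={a,b}  FIRST(C)={b}
pass 3: done
  FIRST(S)={a,b}  FIRST(A)={a}  FIRST(B)={a,b}  FIRST(C)={b}

FOLLOW sets:
FOLLOW(S) := {$}
iter 1:
  B→S A: FOLLOW(S) ⊇ FIRST(A) = {a}; new: +{a}
  S→A C: FOLLOW(A) ⊇ FIRST(C) = {b}; new: +{b}
  S→A C: FOLLOW(C) ⊇ FOLLOW(S) ⊇ {$,a}; new: +{$,a}
  S→a B: FOLLOW(B) ⊇ FOLLOW(S) ⊇ {$,a}; new: +{$,a}
  FOLLOW[S]={$,a}  FOLLOW[A]={b}  FOLLOW[B]={$,a}  FOLLOW[C]={$,a}
iter 2:
  B→S A: FOLLOW(A) ⊇ FOLLOW(B) ⊇ {$,a}; new: +{$,a}
  FOLLOW[S]={$,a}  FOLLOW[A]={$,a,b}  FOLLOW[B]={$,a}  FOLLOW[C]={$,a}
iter 3: — fixpoint
  FOLLOW[S]={$,a}  FOLLOW[A]={$,a,b}  FOLLOW[B]={$,a}  FOLLOW[C]={$,a}

FOLLOW(A) = ["$", "a", "b"]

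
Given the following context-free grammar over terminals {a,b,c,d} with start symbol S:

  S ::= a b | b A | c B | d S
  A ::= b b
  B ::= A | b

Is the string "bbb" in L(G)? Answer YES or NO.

Convert to CNF:
  S -> T0 A | T1 T0 | T2 B | T3 S
  A -> T0 T0
  B -> T0 T0 | b
  T0 -> b
  T1 -> a
  T2 -> c
  T3 -> d

CYK table (by increasing span):
  T[0,0] 'b' = {B,T0}  orig:{B}
  T[1,1] 'b' = {B,T0}  orig:{B}
  T[2,2] 'b' = {B,T0}  orig:{B}
  T[0,1] 'bb' = {A,B}
  T[1,2] 'bb' = {A,B}
  T[0,2] 'bbb' = {S}

S ∈ T[0,2] ⇒ YES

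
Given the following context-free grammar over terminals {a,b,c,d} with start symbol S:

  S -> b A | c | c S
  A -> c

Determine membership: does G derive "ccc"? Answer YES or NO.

CNF form of G:
  S -> T0 A | T1 S | c
  A -> c
  T0 -> b
  T1 -> c

CYK fill:
  [0..0]={A,S,T1}  "c"  orig:{A,S}
  [1..1]={A,S,T1}  "c"  orig:{A,S}
  [2..2]={A,S,T1}  "c"  orig:{A,S}
  [0..1]={S}  "cc"
  [1..2]={S}  "cc"
  [0..2]={S}  "ccc"

S ∈ T[0,2] ⇒ YES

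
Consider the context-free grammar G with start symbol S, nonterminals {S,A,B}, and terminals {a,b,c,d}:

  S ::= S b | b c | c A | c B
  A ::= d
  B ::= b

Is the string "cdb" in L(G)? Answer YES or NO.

Convert to CNF:
  S -> S T0 | T0 T1 | T1 A | T1 B
  A -> d
  B -> b
  T0 -> b
  T1 -> c

CYK fill:
  T[0,0] 'c' = {T1}  orig:{}
  T[1,1] 'd' = {A}
  T[2,2] 'b' = {B,T0}  orig:{B}
  T[0,1] 'cd' = {S}
  T[1,2] 'db' = ∅
  T[0,2] 'cdb' = {S}

S ∈ T[0,2] ⇒ YES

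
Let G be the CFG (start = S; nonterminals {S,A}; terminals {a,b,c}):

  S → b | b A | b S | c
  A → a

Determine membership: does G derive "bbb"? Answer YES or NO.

CNF form of G:
  S -> T0 A | T0 S | b | c
  A -> a
  T0 -> b

CYK table (by increasing span):
  T[0,0] 'b' = {S,T0}  orig:{S}
  T[1,1] 'b' = {S,T0}  orig:{S}
  T[2,2] 'b' = {S,T0}  orig:{S}
  T[0,1] 'bb' = {S}
  T[1,2] 'bb' = {S}
  T[0,2] 'bbb' = {S}

S ∈ T[0,2] ⇒ YES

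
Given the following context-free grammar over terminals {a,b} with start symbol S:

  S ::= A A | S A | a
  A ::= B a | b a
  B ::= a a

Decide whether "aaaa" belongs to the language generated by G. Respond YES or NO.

Convert to CNF:
  S -> A A | S A | a
  A -> B T0 | T1 T0
  B -> T0 T0
  T0 -> a
  T1 -> b

CYK table (by increasing span):
  T[0,0] 'a' = {S,T0}  orig:{S}
  T[1,1] 'a' = {S,T0}  orig:{S}
  T[2,2] 'a' = {S,T0}  orig:{S}
  T[3,3] 'a' = {S,T0}  orig:{S}
  T[0,1] 'aa' = {B}
  T[1,2] 'aa' = {B}
  T[2,3] 'aa' = {B}
  T[0,2] 'aaa' = {A}
  T[1,3] 'aaa' = {A}
  T[0,3] 'aaaa' = {S}

S ∈ T[0,3] ⇒ YES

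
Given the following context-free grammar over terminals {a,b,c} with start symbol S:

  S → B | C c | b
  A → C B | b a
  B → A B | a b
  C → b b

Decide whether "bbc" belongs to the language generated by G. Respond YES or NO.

CNF form of G:
  S -> A B | C T2 | T1 T0 | b
  A -> C B | T0 T1
  B -> A B | T1 T0
  C -> T0 T0
  T0 -> b
  T1 -> a
  T2 -> c

CYK table (by increasing span):
  cell(0,0) b: {S,T0}  orig:{S}
  cell(1,1) b: {S,T0}  orig:{S}
  cell(2,2) c: {T2}  orig:{}
  cell(0,1) bb: {C}
  cell(1,2) bc: ∅
  cell(0,2) bbc: {S}

S ∈ T[0,2] ⇒ YES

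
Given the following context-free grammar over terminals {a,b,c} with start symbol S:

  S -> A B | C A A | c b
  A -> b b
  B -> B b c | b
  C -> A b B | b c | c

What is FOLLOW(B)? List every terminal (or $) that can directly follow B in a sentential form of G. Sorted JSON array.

FIRST iteration:
pass 1:
  A via A→b b: +{b}
  B via B→b: +{b}
  C via C→A b B: +{b}
  C via C→c: +{c}
  S via S→A B: +{b}
  S via S→C A A: +{c}
  FIRST[S]={b,c}  FIRST[A]={b}  FIRST[B]={b}  FIRST[C]={b,c}
pass 2: (no change)
  FIRST[S]={b,c}  FIRST[A]={b}  FIRST[B]={b}  FIRST[C]={b,c}

FOLLOW sets:
seed FOLLOW(S) with $
round 1:
  B→B b c: FOLLOW(B) ⊇ FIRST(b) = {b}; new: +{b}
  C→A b B: FOLLOW(A) ⊇ FIRST(b) = {b}; new: +{b}
  S→A B: FOLLOW(B) ⊇ FOLLOW(S) ⊇ {$}; new: +{$}
  S→C A A: FOLLOW(C) ⊇ FIRST(A) = {b}; new: +{b}
  S→C A A: FOLLOW(A) ⊇ FOLLOW(S) ⊇ {$}; new: +{$}
  S: {$}  A: {$,b}  B: {$,b}  C: {b}
round 2: — fixpoint
  S: {$}  A: {$,b}  B: {$,b}  C: {b}

FOLLOW(B) = ["$", "b"]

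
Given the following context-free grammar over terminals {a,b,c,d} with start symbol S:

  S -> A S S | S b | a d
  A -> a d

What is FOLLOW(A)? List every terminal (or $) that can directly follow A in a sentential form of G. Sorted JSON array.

FIRST sets, iterate to fixpoint:
pass 1:
  A via A→a d: +{a}
  S via S→A S S: +{a}
  FIRST(S)={a}  FIRST(A)={a}
pass 2: — fixpoint
  FIRST(S)={a}  FIRST(A)={a}

Compute FOLLOW by fixpoint:
seed FOLLOW(S) with $
[1]
  S→A S S: FOLLOW(A) ⊇ FIRST(S) = {a}; new: +{a}
  S→A S S: FOLLOW(S) ⊇ FIRST(S) = {a}; new: +{a}
  S→S b: FOLLOW(S) ⊇ FIRST(b) = {b}; new: +{b}
  FOLLOW(S)={$,a,b}  FOLLOW(A)={a}
[2] — fixpoint
  FOLLOW(S)={$,a,b}  FOLLOW(A)={a}

FOLLOW(A) = ["a"]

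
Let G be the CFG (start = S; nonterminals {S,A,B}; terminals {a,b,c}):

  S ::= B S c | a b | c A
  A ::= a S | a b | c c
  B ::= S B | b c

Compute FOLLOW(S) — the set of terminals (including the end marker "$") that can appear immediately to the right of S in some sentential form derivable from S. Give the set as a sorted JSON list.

FIRST sets, iterate to fixpoint:
round 1:
  A via A→a S: +{a}
  A via A→c c: +{c}
  B via B→b c: +{b}
  S via S→B S c: +{b}
  S via S→a b: +{a}
  S via S→c A: +{c}
  FIRST(S)={a,b,c}  FIRST(A)={a,c}  FIRST(B)={b}
round 2:
  B via B→S B: +{a,c}
  FIRST(S)={a,b,c}  FIRST(A)={a,c}  FIRST(B)={a,b,c}
round 3: — fixpoint
  FIRST(S)={a,b,c}  FIRST(A)={a,c}  FIRST(B)={a,b,c}

FOLLOW iteration:
seed FOLLOW(S) with $
[1]
  B→S B: FOLLOW(S) ⊇ FIRST(B) = {a,b,c}; new: +{a,b,c}
  S→B S c: FOLLOW(B) ⊇ FIRST(S) = {a,b,c}; new: +{a,b,c}
  S→c A: FOLLOW(A) ⊇ FOLLOW(S) ⊇ {$,a,b,c}; new: +{$,a,b,c}
  FOLLOW(S)={$,a,b,c}  FOLLOW(A)={$,a,b,c}  FOLLOW(B)={a,b,c}
[2] done
  FOLLOW(S)={$,a,b,c}  FOLLOW(A)={$,a,b,c}  FOLLOW(B)={a,b,c}

FOLLOW(S) = ["$", "a", "b", "c"]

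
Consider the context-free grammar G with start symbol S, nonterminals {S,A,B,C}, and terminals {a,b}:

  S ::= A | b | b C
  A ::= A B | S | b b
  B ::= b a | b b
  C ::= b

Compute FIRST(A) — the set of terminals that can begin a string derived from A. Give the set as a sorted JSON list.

FIRST iteration:
[1]
  A via A→b b: +{b}
  B via B→b a: +{b}
  C via C→b: +{b}
  S via S→A: +{b}
  FIRST[S]={b}  FIRST[A]={b}  FIRST[B]={b}  FIRST[C]={b}
[2] (no change)
  FIRST[S]={b}  FIRST[A]={b}  FIRST[B]={b}  FIRST[C]={b}

FIRST(A) = ["b"]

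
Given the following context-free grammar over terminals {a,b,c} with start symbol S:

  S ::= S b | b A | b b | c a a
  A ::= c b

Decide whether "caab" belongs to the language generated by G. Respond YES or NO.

Convert to CNF:
  S -> S T1 | T0 X3 | T1 A | T1 T1
  A -> T0 T1
  T0 -> c
  T1 -> b
  T2 -> a
  X3 -> T2 T2

CYK fill:
  [0..0]={T0}  "c"  orig:{}
  [1..1]={T2}  "a"  orig:{}
  [2..2]={T2}  "a"  orig:{}
  [3..3]={T1}  "b"  orig:{}
  [0..1]=∅  "ca"
  [1..2]={X3}  "aa"  orig:{}
  [2..3]=∅  "ab"
  [0..2]={S}  "caa"
  [1..3]=∅  "aab"
  [0..3]={S}  "caab"

S ∈ T[0,3] ⇒ YES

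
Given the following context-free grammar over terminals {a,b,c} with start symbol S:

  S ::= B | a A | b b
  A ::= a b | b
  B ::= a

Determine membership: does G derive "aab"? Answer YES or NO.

CNF form of G:
  S -> T0 A | T1 T1 | a
  A -> T0 T1 | b
  B -> a
  T0 -> a
  T1 -> b

Fill CYK table bottom-up:
  [0..0]={B,S,T0}  "a"  orig:{B,S}
  [1..1]={B,S,T0}  "a"  orig:{B,S}
  [2..2]={A,T1}  "b"  orig:{A}
  [0..1]=∅  "aa"
  [1..2]={A,S}  "ab"
  [0..2]={S}  "aab"

S ∈ T[0,2] ⇒ YES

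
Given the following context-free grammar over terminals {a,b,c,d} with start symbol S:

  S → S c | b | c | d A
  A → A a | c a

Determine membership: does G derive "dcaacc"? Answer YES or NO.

Convert to CNF:
  S -> S T1 | T2 A | b | c
  A -> A T0 | T1 T0
  T0 -> a
  T1 -> c
  T2 -> d

CYK fill:
  [0..0]={T2}  "d"  orig:{}
  [1..1]={S,T1}  "c"  orig:{S}
  [2..2]={T0}  "a"  orig:{}
  [3..3]={T0}  "a"  orig:{}
  [4..4]={S,T1}  "c"  orig:{S}
  [5..5]={S,T1}  "c"  orig:{S}
  [0..1]=∅  "dc"
  [1..2]={A}  "ca"
  [2..3]=∅  "aa"
  [3..4]=∅  "ac"
  [4..5]={S}  "cc"
  [0..2]={S}  "dca"
  [1..3]={A}  "caa"
  [2..4]=∅  "aac"
  [3..5]=∅  "acc"
  [0..3]={S}  "dcaa"
  [1..4]=∅  "caac"
  [2..5]=∅  "aacc"
  [0..4]={S}  "dcaac"
  [1..5]=∅  "caacc"
  [0..5]={S}  "dcaacc"

S ∈ T[0,5] ⇒ YES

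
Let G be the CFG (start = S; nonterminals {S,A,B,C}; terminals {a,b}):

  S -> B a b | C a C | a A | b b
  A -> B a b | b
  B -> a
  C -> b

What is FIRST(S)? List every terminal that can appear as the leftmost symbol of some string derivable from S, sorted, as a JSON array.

FIRST iteration:
[1]
  A via A→b: +{b}
  B via B→a: +{a}
  C via C→b: +{b}
  S via S→B a b: +{a}
  S via S→C a C: +{b}
  FIRST(S)={a,b}  FIRST(A)={b}  FIRST(B)={a}  FIRST(C)={b}
[2]
  A via A→B a b: +{a}
  FIRST(S)={a,b}  FIRST(A)={a,b}  FIRST(B)={a}  FIRST(C)={b}
[3] done
  FIRST(S)={a,b}  FIRST(A)={a,b}  FIRST(B)={a}  FIRST(C)={b}

FIRST(S) = ["a", "b"]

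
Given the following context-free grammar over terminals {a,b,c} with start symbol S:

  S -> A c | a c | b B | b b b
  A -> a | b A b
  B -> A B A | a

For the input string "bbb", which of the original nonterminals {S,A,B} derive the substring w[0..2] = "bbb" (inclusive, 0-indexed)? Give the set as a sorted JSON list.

CNF form of G:
  S -> A T1 | T0 B | T0 X5 | T2 T1
  A -> T0 X3 | a
  B -> A X4 | a
  T0 -> b
  T1 -> c
  T2 -> a
  X3 -> A T0
  X4 -> B A
  X5 -> T0 T0

CYK fill (cells [i..j] with 0 ≤ i ≤ j ≤ 2 only):
  cell(0,0) b: {T0}  orig:{}
  cell(1,1) b: {T0}  orig:{}
  cell(2,2) b: {T0}  orig:{}
  cell(0,1) bb: {X5}  orig:{}
  cell(1,2) bb: {X5}  orig:{}
  cell(0,2) bbb: {S}

Original NTs in T[0,2] deriving "bbb": ["S"]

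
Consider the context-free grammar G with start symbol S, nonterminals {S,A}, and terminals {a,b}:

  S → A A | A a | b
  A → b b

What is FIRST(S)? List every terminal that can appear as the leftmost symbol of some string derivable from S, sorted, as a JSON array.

FIRST iteration:
[1]
  A via A→b b: +{b}
  S via S→A A: +{b}
  S: {b}  A: {b}
[2] — fixpoint
  S: {b}  A: {b}

FIRST(S) = ["b"]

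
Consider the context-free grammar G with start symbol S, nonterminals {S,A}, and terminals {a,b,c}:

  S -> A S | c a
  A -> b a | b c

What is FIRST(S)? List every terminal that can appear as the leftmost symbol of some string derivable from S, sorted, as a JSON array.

FIRST sets, iterate to fixpoint:
pass 1:
  A via A→b a: +{b}
  S via S→A S: +{b}
  S via S→c a: +{c}
  S: {b,c}  A: {b}
pass 2: — fixpoint
  S: {b,c}  A: {b}

FIRST(S) = ["b", "c"]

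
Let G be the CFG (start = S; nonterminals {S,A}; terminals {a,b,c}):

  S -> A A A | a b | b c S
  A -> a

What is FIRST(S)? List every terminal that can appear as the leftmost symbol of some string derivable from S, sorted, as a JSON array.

Compute FIRST by fixpoint:
pass 1:
  A via A→a: +{a}
  S via S→A A A: +{a}
  S via S→b c S: +{b}
  S: {a,b}  A: {a}
pass 2: (no change)
  S: {a,b}  A: {a}

FIRST(S) = ["a", "b"]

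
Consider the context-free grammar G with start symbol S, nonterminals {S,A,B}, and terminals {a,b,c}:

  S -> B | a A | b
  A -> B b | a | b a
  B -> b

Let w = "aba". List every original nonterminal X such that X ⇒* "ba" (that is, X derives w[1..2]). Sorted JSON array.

Convert to CNF:
  S -> T1 A | b
  A -> B T0 | T0 T1 | a
  B -> b
  T0 -> b
  T1 -> a

CYK fill — only the sub-triangle for w[1..2]:
  T[1,1] 'b' = {B,S,T0}  orig:{B,S}
  T[2,2] 'a' = {A,T1}  orig:{A}
  T[1,2] 'ba' = {A}

Original NTs in T[1,2] deriving "ba": ["A"]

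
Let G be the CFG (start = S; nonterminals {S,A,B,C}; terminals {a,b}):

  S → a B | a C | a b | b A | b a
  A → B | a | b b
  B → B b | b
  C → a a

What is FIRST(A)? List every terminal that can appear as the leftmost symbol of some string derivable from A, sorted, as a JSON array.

FIRST iteration:
[1]
  A via A→a: +{a}
  A via A→b b: +{b}
  B via B→b: +{b}
  C via C→a a: +{a}
  S via S→a B: +{a}
  S via S→b A: +{b}
  FIRST[S]={a,b}  FIRST[A]={a,b}  FIRST[B]={b}  FIRST[C]={a}
[2] (no change)
  FIRST[S]={a,b}  FIRST[A]={a,b}  FIRST[B]={b}  FIRST[C]={a}

FIRST(A) = ["a", "b"]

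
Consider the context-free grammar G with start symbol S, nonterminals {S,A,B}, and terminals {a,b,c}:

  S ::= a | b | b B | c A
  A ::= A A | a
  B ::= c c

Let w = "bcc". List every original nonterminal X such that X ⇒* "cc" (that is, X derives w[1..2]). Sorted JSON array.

Convert to CNF:
  S -> T0 A | T1 B | a | b
  A -> A A | a
  B -> T0 T0
  T0 -> c
  T1 -> b

Fill CYK table bottom-up — only the sub-triangle for w[1..2]:
  T[1,1] 'c' = {T0}  orig:{}
  T[2,2] 'c' = {T0}  orig:{}
  T[1,2] 'cc' = {B}

Original NTs in T[1,2] deriving "cc": ["B"]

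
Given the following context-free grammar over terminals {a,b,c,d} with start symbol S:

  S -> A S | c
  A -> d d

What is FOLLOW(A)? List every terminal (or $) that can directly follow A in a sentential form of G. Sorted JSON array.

FIRST sets, iterate to fixpoint:
round 1:
  A via A→d d: +{d}
  S via S→A S: +{d}
  S via S→c: +{c}
  S: {c,d}  A: {d}
round 2: (stable)
  S: {c,d}  A: {d}

FOLLOW sets:
initialize: $ ∈ FOLLOW(S)
round 1:
  S→A S: FOLLOW(A) ⊇ FIRST(S) = {c,d}; new: +{c,d}
  FOLLOW[S]={$}  FOLLOW[A]={c,d}
round 2: done
  FOLLOW[S]={$}  FOLLOW[A]={c,d}

FOLLOW(A) = ["c", "d"]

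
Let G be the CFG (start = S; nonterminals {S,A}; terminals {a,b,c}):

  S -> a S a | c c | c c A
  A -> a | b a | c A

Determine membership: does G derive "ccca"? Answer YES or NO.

CNF form of G:
  S -> T1 X3 | T2 T2 | T2 X4
  A -> T0 T1 | T2 A | a
  T0 -> b
  T1 -> a
  T2 -> c
  X3 -> S T1
  X4 -> T2 A

Fill CYK table bottom-up:
  cell(0,0) c: {T2}  orig:{}
  cell(1,1) c: {T2}  orig:{}
  cell(2,2) c: {T2}  orig:{}
  cell(3,3) a: {A,T1}  orig:{A}
  cell(0,1) cc: {S}
  cell(1,2) cc: {S}
  cell(2,3) ca: {A,X4}  orig:{A}
  cell(0,2) ccc: ∅
  cell(1,3) cca: {A,S,X3,X4}  orig:{A,S}
  cell(0,3) ccca: {A,S,X4}  orig:{A,S}

S ∈ T[0,3] ⇒ YES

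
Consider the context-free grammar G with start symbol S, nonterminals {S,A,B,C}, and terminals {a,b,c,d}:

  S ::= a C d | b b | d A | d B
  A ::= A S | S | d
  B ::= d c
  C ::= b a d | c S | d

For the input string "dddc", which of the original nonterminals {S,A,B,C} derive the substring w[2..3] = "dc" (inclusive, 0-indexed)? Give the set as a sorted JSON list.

CNF form of G:
  S -> T0 X6 | T1 A | T1 B | T2 T2
  A -> A S | T0 X4 | T1 A | T1 B | T2 T2 | d
  B -> T1 T3
  C -> T2 X5 | T3 S | d
  T0 -> a
  T1 -> d
  T2 -> b
  T3 -> c
  X4 -> C T1
  X5 -> T0 T1
  X6 -> C T1

CYK table (by increasing span) (cells [i..j] with 2 ≤ i ≤ j ≤ 3 only):
  T[2,2] 'd' = {A,C,T1}  orig:{A,C}
  T[3,3] 'c' = {T3}  orig:{}
  T[2,3] 'dc' = {B}

Original NTs in T[2,3] deriving "dc": ["B"]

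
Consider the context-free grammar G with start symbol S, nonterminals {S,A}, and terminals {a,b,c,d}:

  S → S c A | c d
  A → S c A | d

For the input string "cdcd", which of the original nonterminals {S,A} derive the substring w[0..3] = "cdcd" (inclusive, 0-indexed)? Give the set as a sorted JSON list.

Convert to CNF:
  S -> S X3 | T0 T1
  A -> S X2 | d
  T0 -> c
  T1 -> d
  X2 -> T0 A
  X3 -> T0 A

CYK table (by increasing span) (cells [i..j] with 0 ≤ i ≤ j ≤ 3 only):
  [0..0]={T0}  "c"  orig:{}
  [1..1]={A,T1}  "d"  orig:{A}
  [2..2]={T0}  "c"  orig:{}
  [3..3]={A,T1}  "d"  orig:{A}
  [0..1]={S,X2,X3}  "cd"  orig:{S}
  [1..2]=∅  "dc"
  [2..3]={S,X2,X3}  "cd"  orig:{S}
  [0..2]=∅  "cdc"
  [1..3]=∅  "dcd"
  [0..3]={A,S}  "cdcd"

Original NTs in T[0,3] deriving "cdcd": ["A", "S"]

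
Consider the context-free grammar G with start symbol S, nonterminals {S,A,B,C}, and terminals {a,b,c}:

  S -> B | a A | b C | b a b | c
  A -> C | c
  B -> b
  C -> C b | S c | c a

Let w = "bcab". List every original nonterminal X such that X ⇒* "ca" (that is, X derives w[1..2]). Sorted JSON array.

CNF form of G:
  S -> T0 C | T0 X3 | T2 A | b | c
  A -> C T0 | S T1 | T1 T2 | c
  B -> b
  C -> C T0 | S T1 | T1 T2
  T0 -> b
  T1 -> c
  T2 -> a
  X3 -> T2 T0

CYK fill (cells [i..j] with 1 ≤ i ≤ j ≤ 2 only):
  T[1,1] 'c' = {A,S,T1}  orig:{A,S}
  T[2,2] 'a' = {T2}  orig:{}
  T[1,2] 'ca' = {A,C}

Original NTs in T[1,2] deriving "ca": ["A", "C"]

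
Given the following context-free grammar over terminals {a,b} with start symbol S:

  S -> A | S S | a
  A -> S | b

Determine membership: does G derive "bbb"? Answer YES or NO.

CNF form of G:
  S -> S S | a | b
  A -> S S | a | b

CYK fill:
  [0..0]={A,S}  "b"
  [1..1]={A,S}  "b"
  [2..2]={A,S}  "b"
  [0..1]={A,S}  "bb"
  [1..2]={A,S}  "bb"
  [0..2]={A,S}  "bbb"

S ∈ T[0,2] ⇒ YES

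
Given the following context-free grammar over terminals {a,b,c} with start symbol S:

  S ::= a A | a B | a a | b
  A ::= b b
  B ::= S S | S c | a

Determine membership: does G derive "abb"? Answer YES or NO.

Convert to CNF:
  S -> T2 A | T2 B | T2 T2 | b
  A -> T0 T0
  B -> S S | S T1 | a
  T0 -> b
  T1 -> c
  T2 -> a

CYK table (by increasing span):
  cell(0,0) a: {B,T2}  orig:{B}
  cell(1,1) b: {S,T0}  orig:{S}
  cell(2,2) b: {S,T0}  orig:{S}
  cell(0,1) ab: ∅
  cell(1,2) bb: {A,B}
  cell(0,2) abb: {S}

S ∈ T[0,2] ⇒ YES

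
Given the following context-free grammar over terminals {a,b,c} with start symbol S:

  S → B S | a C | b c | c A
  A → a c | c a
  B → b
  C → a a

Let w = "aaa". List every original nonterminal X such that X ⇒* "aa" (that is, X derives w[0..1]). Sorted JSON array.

CNF form of G:
  S -> B S | T0 C | T1 A | T2 T1
  A -> T0 T1 | T1 T0
  B -> b
  C -> T0 T0
  T0 -> a
  T1 -> c
  T2 -> b

CYK table (by increasing span), restricted to cells inside w[0..1]:
  cell(0,0) a: {T0}  orig:{}
  cell(1,1) a: {T0}  orig:{}
  cell(0,1) aa: {C}

Original NTs in T[0,1] deriving "aa": ["C"]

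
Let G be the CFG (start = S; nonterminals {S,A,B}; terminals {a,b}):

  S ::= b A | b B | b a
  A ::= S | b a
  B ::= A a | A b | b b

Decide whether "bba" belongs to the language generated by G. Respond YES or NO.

CNF form of G:
  S -> T0 A | T0 B | T0 T1
  A -> T0 A | T0 B | T0 T1
  B -> A T0 | A T1 | T0 T0
  T0 -> b
  T1 -> a

Fill CYK table bottom-up:
  [0..0]={T0}  "b"  orig:{}
  [1..1]={T0}  "b"  orig:{}
  [2..2]={T1}  "a"  orig:{}
  [0..1]={B}  "bb"
  [1..2]={A,S}  "ba"
  [0..2]={A,S}  "bba"

S ∈ T[0,2] ⇒ YES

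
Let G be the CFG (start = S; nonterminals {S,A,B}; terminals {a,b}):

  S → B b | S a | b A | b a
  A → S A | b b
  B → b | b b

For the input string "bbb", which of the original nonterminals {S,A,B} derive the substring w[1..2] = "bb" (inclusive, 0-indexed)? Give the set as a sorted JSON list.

Convert to CNF:
  S -> B T0 | S T1 | T0 A | T0 T1
  A -> S A | T0 T0
  B -> T0 T0 | b
  T0 -> b
  T1 -> a

Fill CYK table bottom-up (cells [i..j] with 1 ≤ i ≤ j ≤ 2 only):
  T[1,1] 'b' = {B,T0}  orig:{B}
  T[2,2] 'b' = {B,T0}  orig:{B}
  T[1,2] 'bb' = {A,B,S}

Original NTs in T[1,2] deriving "bb": ["A", "B", "S"]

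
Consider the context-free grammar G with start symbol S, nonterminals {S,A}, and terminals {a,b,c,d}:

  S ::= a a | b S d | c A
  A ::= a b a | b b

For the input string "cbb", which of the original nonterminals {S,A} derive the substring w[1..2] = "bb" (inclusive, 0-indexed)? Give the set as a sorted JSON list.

CNF form of G:
  S -> T0 T0 | T1 X5 | T3 A
  A -> T0 X4 | T1 T1
  T0 -> a
  T1 -> b
  T2 -> d
  T3 -> c
  X4 -> T1 T0
  X5 -> S T2

CYK fill (cells [i..j] with 1 ≤ i ≤ j ≤ 2 only):
  T[1,1] 'b' = {T1}  orig:{}
  T[2,2] 'b' = {T1}  orig:{}
  T[1,2] 'bb' = {A}

Original NTs in T[1,2] deriving "bb": ["A"]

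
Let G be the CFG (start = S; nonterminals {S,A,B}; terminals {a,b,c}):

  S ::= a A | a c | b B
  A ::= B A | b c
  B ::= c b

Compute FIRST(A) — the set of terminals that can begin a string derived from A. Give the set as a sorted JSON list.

FIRST iteration:
[1]
  A via A→b c: +{b}
  B via B→c b: +{c}
  S via S→a A: +{a}
  S via S→b B: +{b}
  FIRST[S]={a,b}  FIRST[A]={b}  FIRST[B]={c}
[2]
  A via A→B A: +{c}
  FIRST[S]={a,b}  FIRST[A]={b,c}  FIRST[B]={c}
[3] — fixpoint
  FIRST[S]={a,b}  FIRST[A]={b,c}  FIRST[B]={c}

FIRST(A) = ["b", "c"]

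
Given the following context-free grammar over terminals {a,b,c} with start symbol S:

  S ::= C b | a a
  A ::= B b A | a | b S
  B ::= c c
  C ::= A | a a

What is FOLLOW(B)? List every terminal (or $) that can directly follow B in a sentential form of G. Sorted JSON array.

FIRST iteration:
iter 1:
  A via A→a: +{a}
  A via A→b S: +{b}
  B via B→c c: +{c}
  C via C→A: +{a,b}
  S via S→C b: +{a,b}
  S: {a,b}  A: {a,b}  B: {c}  C: {a,b}
iter 2:
  A via A→B b A: +{c}
  C via C→A: +{c}
  S via S→C b: +{c}
  S: {a,b,c}  A: {a,b,c}  B: {c}  C: {a,b,c}
iter 3: (stable)
  S: {a,b,c}  A: {a,b,c}  B: {c}  C: {a,b,c}

FOLLOW iteration:
seed FOLLOW(S) with $
iter 1:
  A→B b A: FOLLOW(B) ⊇ FIRST(b) = {b}; new: +{b}
  S→C b: FOLLOW(C) ⊇ FIRST(b) = {b}; new: +{b}
  S: {$}  A: {}  B: {b}  C: {b}
iter 2:
  C→A: FOLLOW(A) ⊇ FOLLOW(C) ⊇ {b}; new: +{b}
  S: {$}  A: {b}  B: {b}  C: {b}
iter 3:
  A→b S: FOLLOW(S) ⊇ FOLLOW(A) ⊇ {b}; new: +{b}
  S: {$,b}  A: {b}  B: {b}  C: {b}
iter 4: (stable)
  S: {$,b}  A: {b}  B: {b}  C: {b}

FOLLOW(B) = ["b"]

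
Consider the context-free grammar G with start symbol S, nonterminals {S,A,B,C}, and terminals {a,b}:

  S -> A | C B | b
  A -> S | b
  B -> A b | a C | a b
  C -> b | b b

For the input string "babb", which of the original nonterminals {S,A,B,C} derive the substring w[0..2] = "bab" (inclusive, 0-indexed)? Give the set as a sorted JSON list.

Convert to CNF:
  S -> C B | b
  A -> C B | b
  B -> A T0 | T1 C | T1 T0
  C -> T0 T0 | b
  T0 -> b
  T1 -> a

Fill CYK table bottom-up (cells [i..j] with 0 ≤ i ≤ j ≤ 2 only):
  cell(0,0) b: {A,C,S,T0}  orig:{A,C,S}
  cell(1,1) a: {T1}  orig:{}
  cell(2,2) b: {A,C,S,T0}  orig:{A,C,S}
  cell(0,1) ba: ∅
  cell(1,2) ab: {B}
  cell(0,2) bab: {A,S}

Original NTs in T[0,2] deriving "bab": ["A", "S"]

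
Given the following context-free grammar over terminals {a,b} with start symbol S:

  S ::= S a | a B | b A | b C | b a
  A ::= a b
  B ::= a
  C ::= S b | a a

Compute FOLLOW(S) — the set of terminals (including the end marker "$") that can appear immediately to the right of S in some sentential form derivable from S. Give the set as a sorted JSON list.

Compute FIRST by fixpoint:
round 1:
  A via A→a b: +{a}
  B via B→a: +{a}
  C via C→a a: +{a}
  S via S→a B: +{a}
  S via S→b A: +{b}
  FIRST(S)={a,b}  FIRST(A)={a}  FIRST(B)={a}  FIRST(C)={a}
round 2:
  C via C→S b: +{b}
  FIRST(S)={a,b}  FIRST(A)={a}  FIRST(B)={a}  FIRST(C)={a,b}
round 3: (stable)
  FIRST(S)={a,b}  FIRST(A)={a}  FIRST(B)={a}  FIRST(C)={a,b}

FOLLOW sets:
initialize: $ ∈ FOLLOW(S)
iter 1:
  C→S b: FOLLOW(S) ⊇ FIRST(b) = {b}; new: +{b}
  S→S a: FOLLOW(S) ⊇ FIRST(a) = {a}; new: +{a}
  S→a B: FOLLOW(B) ⊇ FOLLOW(S) ⊇ {$,a,b}; new: +{$,a,b}
  S→b A: FOLLOW(A) ⊇ FOLLOW(S) ⊇ {$,a,b}; new: +{$,a,b}
  S→b C: FOLLOW(C) ⊇ FOLLOW(S) ⊇ {$,a,b}; new: +{$,a,b}
  FOLLOW(S)={$,a,b}  FOLLOW(A)={$,a,b}  FOLLOW(B)={$,a,b}  FOLLOW(C)={$,a,b}
iter 2: done
  FOLLOW(S)={$,a,b}  FOLLOW(A)={$,a,b}  FOLLOW(B)={$,a,b}  FOLLOW(C)={$,a,b}

FOLLOW(S) = ["$", "a", "b"]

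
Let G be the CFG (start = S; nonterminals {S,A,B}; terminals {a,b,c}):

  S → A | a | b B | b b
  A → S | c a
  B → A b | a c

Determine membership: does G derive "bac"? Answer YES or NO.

CNF form of G:
  S -> T0 B | T0 T0 | T1 T2 | a
  A -> T0 B | T0 T0 | T1 T2 | a
  B -> A T0 | T2 T1
  T0 -> b
  T1 -> c
  T2 -> a

CYK fill:
  [0..0]={T0}  "b"  orig:{}
  [1..1]={A,S,T2}  "a"  orig:{A,S}
  [2..2]={T1}  "c"  orig:{}
  [0..1]=∅  "ba"
  [1..2]={B}  "ac"
  [0..2]={A,S}  "bac"

S ∈ T[0,2] ⇒ YES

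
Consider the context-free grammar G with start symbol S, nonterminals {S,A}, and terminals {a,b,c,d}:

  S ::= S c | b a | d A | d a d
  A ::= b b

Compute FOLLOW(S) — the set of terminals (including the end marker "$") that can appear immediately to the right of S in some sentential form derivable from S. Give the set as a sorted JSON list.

Compute FIRST by fixpoint:
[1]
  A via A→b b: +{b}
  S via S→b a: +{b}
  S via S→d A: +{d}
  S: {b,d}  A: {b}
[2] (stable)
  S: {b,d}  A: {b}

FOLLOW sets:
FOLLOW(S) := {$}
iter 1:
  S→S c: FOLLOW(S) ⊇ FIRST(c) = {c}; new: +{c}
  S→d A: FOLLOW(A) ⊇ FOLLOW(S) ⊇ {$,c}; new: +{$,c}
  FOLLOW(S)={$,c}  FOLLOW(A)={$,c}
iter 2: (no change)
  FOLLOW(S)={$,c}  FOLLOW(A)={$,c}

FOLLOW(S) = ["$", "c"]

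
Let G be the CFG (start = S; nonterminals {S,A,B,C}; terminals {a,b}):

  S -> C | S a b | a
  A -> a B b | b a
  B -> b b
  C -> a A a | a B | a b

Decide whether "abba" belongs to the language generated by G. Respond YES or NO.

CNF form of G:
  S -> S X4 | T0 B | T0 T1 | T0 X5 | a
  A -> T0 X2 | T1 T0
  B -> T1 T1
  C -> T0 B | T0 T1 | T0 X3
  T0 -> a
  T1 -> b
  X2 -> B T1
  X3 -> A T0
  X4 -> T0 T1
  X5 -> A T0

CYK table (by increasing span):
  T[0,0] 'a' = {S,T0}  orig:{S}
  T[1,1] 'b' = {T1}  orig:{}
  T[2,2] 'b' = {T1}  orig:{}
  T[3,3] 'a' = {S,T0}  orig:{S}
  T[0,1] 'ab' = {C,S,X4}  orig:{C,S}
  T[1,2] 'bb' = {B}
  T[2,3] 'ba' = {A}
  T[0,2] 'abb' = {C,S}
  T[1,3] 'bba' = ∅
  T[0,3] 'abba' = ∅

S ∉ T[0,3] ⇒ NO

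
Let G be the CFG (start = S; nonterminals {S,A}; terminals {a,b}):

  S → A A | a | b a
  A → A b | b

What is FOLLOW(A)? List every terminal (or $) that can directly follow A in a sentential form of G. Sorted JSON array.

Compute FIRST by fixpoint:
round 1:
  A via A→b: +{b}
  S via S→A A: +{b}
  S via S→a: +{a}
  FIRST(S)={a,b}  FIRST(A)={b}
round 2: done
  FIRST(S)={a,b}  FIRST(A)={b}

FOLLOW iteration:
FOLLOW(S) := {$}
pass 1:
  A→A b: FOLLOW(A) ⊇ FIRST(b) = {b}; new: +{b}
  S→A A: FOLLOW(A) ⊇ FOLLOW(S) ⊇ {$}; new: +{$}
  S: {$}  A: {$,b}
pass 2: (no change)
  S: {$}  A: {$,b}

FOLLOW(A) = ["$", "b"]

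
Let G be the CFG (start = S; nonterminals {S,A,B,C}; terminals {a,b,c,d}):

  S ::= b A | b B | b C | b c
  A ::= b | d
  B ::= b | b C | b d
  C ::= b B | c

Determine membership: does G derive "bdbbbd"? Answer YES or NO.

CNF form of G:
  S -> T0 A | T0 B | T0 C | T0 T2
  A -> b | d
  B -> T0 C | T0 T1 | b
  C -> T0 B | c
  T0 -> b
  T1 -> d
  T2 -> c

CYK table (by increasing span):
  T[0,0] 'b' = {A,B,T0}  orig:{A,B}
  T[1,1] 'd' = {A,T1}  orig:{A}
  T[2,2] 'b' = {A,B,T0}  orig:{A,B}
  T[3,3] 'b' = {A,B,T0}  orig:{A,B}
  T[4,4] 'b' = {A,B,T0}  orig:{A,B}
  T[5,5] 'd' = {A,T1}  orig:{A}
  T[0,1] 'bd' = {B,S}
  T[1,2] 'db' = ∅
  T[2,3] 'bb' = {C,S}
  T[3,4] 'bb' = {C,S}
  T[4,5] 'bd' = {B,S}
  T[0,2] 'bdb' = ∅
  T[1,3] 'dbb' = ∅
  T[2,4] 'bbb' = {B,S}
  T[3,5] 'bbd' = {C,S}
  T[0,3] 'bdbb' = ∅
  T[1,4] 'dbbb' = ∅
  T[2,5] 'bbbd' = {B,S}
  T[0,4] 'bdbbb' = ∅
  T[1,5] 'dbbbd' = ∅
  T[0,5] 'bdbbbd' = ∅

S ∉ T[0,5] ⇒ NO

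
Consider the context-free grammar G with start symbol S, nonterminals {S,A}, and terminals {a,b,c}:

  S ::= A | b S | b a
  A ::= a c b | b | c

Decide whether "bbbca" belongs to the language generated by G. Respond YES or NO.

CNF form of G:
  S -> T0 X4 | T2 S | T2 T0 | b | c
  A -> T0 X3 | b | c
  T0 -> a
  T1 -> c
  T2 -> b
  X3 -> T1 T2
  X4 -> T1 T2

CYK table (by increasing span):
  [0..0]={A,S,T2}  "b"  orig:{A,S}
  [1..1]={A,S,T2}  "b"  orig:{A,S}
  [2..2]={A,S,T2}  "b"  orig:{A,S}
  [3..3]={A,S,T1}  "c"  orig:{A,S}
  [4..4]={T0}  "a"  orig:{}
  [0..1]={S}  "bb"
  [1..2]={S}  "bb"
  [2..3]={S}  "bc"
  [3..4]=∅  "ca"
  [0..2]={S}  "bbb"
  [1..3]={S}  "bbc"
  [2..4]=∅  "bca"
  [0..3]={S}  "bbbc"
  [1..4]=∅  "bbca"
  [0..4]=∅  "bbbca"

S ∉ T[0,4] ⇒ NO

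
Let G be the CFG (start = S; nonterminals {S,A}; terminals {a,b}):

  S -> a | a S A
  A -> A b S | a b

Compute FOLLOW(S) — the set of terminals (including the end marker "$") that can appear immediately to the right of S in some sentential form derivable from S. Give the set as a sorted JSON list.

Compute FIRST by fixpoint:
pass 1:
  A via A→a b: +{a}
  S via S→a: +{a}
  FIRST[S]={a}  FIRST[A]={a}
pass 2: (no change)
  FIRST[S]={a}  FIRST[A]={a}

FOLLOW sets:
FOLLOW(S) := {$}
round 1:
  A→A b S: FOLLOW(A) ⊇ FIRST(b) = {b}; new: +{b}
  A→A b S: FOLLOW(S) ⊇ FOLLOW(A) ⊇ {b}; new: +{b}
  S→a S A: FOLLOW(S) ⊇ FIRST(A) = {a}; new: +{a}
  S→a S A: FOLLOW(A) ⊇ FOLLOW(S) ⊇ {$,a,b}; new: +{$,a}
  FOLLOW[S]={$,a,b}  FOLLOW[A]={$,a,b}
round 2: — fixpoint
  FOLLOW[S]={$,a,b}  FOLLOW[A]={$,a,b}

FOLLOW(S) = ["$", "a", "b"]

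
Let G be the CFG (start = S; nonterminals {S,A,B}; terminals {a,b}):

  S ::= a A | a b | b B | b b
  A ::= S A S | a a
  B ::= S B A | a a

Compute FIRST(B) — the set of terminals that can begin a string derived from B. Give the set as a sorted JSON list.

FIRST iteration:
pass 1:
  A via A→a a: +{a}
  B via B→a a: +{a}
  S via S→a A: +{a}
  S via S→b B: +{b}
  FIRST(S)={a,b}  FIRST(A)={a}  FIRST(B)={a}
pass 2:
  A via A→S A S: +{b}
  B via B→S B A: +{b}
  FIRST(S)={a,b}  FIRST(A)={a,b}  FIRST(B)={a,b}
pass 3: — fixpoint
  FIRST(S)={a,b}  FIRST(A)={a,b}  FIRST(B)={a,b}

FIRST(B) = ["a", "b"]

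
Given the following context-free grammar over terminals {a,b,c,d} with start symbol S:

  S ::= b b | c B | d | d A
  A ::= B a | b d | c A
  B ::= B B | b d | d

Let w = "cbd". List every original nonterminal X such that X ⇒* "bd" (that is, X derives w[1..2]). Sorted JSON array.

Convert to CNF:
  S -> T1 T1 | T2 A | T3 B | d
  A -> B T0 | T1 T2 | T3 A
  B -> B B | T1 T2 | d
  T0 -> a
  T1 -> b
  T2 -> d
  T3 -> c

Fill CYK table bottom-up (cells [i..j] with 1 ≤ i ≤ j ≤ 2 only):
  [1..1]={T1}  "b"  orig:{}
  [2..2]={B,S,T2}  "d"  orig:{B,S}
  [1..2]={A,B}  "bd"

Original NTs in T[1,2] deriving "bd": ["A", "B"]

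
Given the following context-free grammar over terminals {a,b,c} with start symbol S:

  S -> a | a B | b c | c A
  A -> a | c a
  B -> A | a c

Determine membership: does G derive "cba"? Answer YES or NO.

CNF form of G:
  S -> T0 A | T1 B | T2 T0 | a
  A -> T0 T1 | a
  B -> T0 T1 | T1 T0 | a
  T0 -> c
  T1 -> a
  T2 -> b

CYK fill:
  cell(0,0) c: {T0}  orig:{}
  cell(1,1) b: {T2}  orig:{}
  cell(2,2) a: {A,B,S,T1}  orig:{A,B,S}
  cell(0,1) cb: ∅
  cell(1,2) ba: ∅
  cell(0,2) cba: ∅

S ∉ T[0,2] ⇒ NO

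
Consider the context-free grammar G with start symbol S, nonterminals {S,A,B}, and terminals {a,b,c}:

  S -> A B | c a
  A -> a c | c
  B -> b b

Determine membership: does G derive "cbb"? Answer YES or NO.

Convert to CNF:
  S -> A B | T1 T0
  A -> T0 T1 | c
  B -> T2 T2
  T0 -> a
  T1 -> c
  T2 -> b

Fill CYK table bottom-up:
  T[0,0] 'c' = {A,T1}  orig:{A}
  T[1,1] 'b' = {T2}  orig:{}
  T[2,2] 'b' = {T2}  orig:{}
  T[0,1] 'cb' = ∅
  T[1,2] 'bb' = {B}
  T[0,2] 'cbb' = {S}

S ∈ T[0,2] ⇒ YES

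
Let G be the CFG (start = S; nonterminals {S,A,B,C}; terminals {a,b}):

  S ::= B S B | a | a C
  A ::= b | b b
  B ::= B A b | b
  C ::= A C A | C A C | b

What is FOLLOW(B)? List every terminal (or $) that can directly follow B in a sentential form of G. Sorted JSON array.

Compute FIRST by fixpoint:
round 1:
  A via A→b: +{b}
  B via B→b: +{b}
  C via C→A C A: +{b}
  S via S→B S B: +{b}
  S via S→a: +{a}
  FIRST(S)={a,b}  FIRST(A)={b}  FIRST(B)={b}  FIRST(C)={b}
round 2: done
  FIRST(S)={a,b}  FIRST(A)={b}  FIRST(B)={b}  FIRST(C)={b}

FOLLOW iteration:
FOLLOW(S) := {$}
[1]
  B→B A b: FOLLOW(B) ⊇ FIRST(A) = {b}; new: +{b}
  B→B A b: FOLLOW(A) ⊇ FIRST(b) = {b}; new: +{b}
  C→A C A: FOLLOW(C) ⊇ FIRST(A) = {b}; new: +{b}
  S→B S B: FOLLOW(B) ⊇ FIRST(S) = {a,b}; new: +{a}
  S→B S B: FOLLOW(S) ⊇ FIRST(B) = {b}; new: +{b}
  S→B S B: FOLLOW(B) ⊇ FOLLOW(S) ⊇ {$,b}; new: +{$}
  S→a C: FOLLOW(C) ⊇ FOLLOW(S) ⊇ {$,b}; new: +{$}
  FOLLOW(S)={$,b}  FOLLOW(A)={b}  FOLLOW(B)={$,a,b}  FOLLOW(C)={$,b}
[2]
  C→A C A: FOLLOW(A) ⊇ FOLLOW(C) ⊇ {$,b}; new: +{$}
  FOLLOW(S)={$,b}  FOLLOW(A)={$,b}  FOLLOW(B)={$,a,b}  FOLLOW(C)={$,b}
[3] (stable)
  FOLLOW(S)={$,b}  FOLLOW(A)={$,b}  FOLLOW(B)={$,a,b}  FOLLOW(C)={$,b}

FOLLOW(B) = ["$", "a", "b"]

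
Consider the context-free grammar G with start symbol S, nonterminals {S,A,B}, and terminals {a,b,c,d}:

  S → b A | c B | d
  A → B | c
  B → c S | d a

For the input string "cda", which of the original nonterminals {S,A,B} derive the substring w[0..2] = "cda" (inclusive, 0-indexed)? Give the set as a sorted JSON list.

Convert to CNF:
  S -> T0 B | T3 A | d
  A -> T0 S | T1 T2 | c
  B -> T0 S | T1 T2
  T0 -> c
  T1 -> d
  T2 -> a
  T3 -> b

Fill CYK table bottom-up — only the sub-triangle for w[0..2]:
  [0..0]={A,T0}  "c"  orig:{A}
  [1..1]={S,T1}  "d"  orig:{S}
  [2..2]={T2}  "a"  orig:{}
  [0..1]={A,B}  "cd"
  [1..2]={A,B}  "da"
  [0..2]={S}  "cda"

Original NTs in T[0,2] deriving "cda": ["S"]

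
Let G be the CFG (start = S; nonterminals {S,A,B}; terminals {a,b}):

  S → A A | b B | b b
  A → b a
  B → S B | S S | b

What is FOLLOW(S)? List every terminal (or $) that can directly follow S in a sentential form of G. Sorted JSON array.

FIRST iteration:
iter 1:
  A via A→b a: +{b}
  B via B→b: +{b}
  S via S→A A: +{b}
  FIRST[S]={b}  FIRST[A]={b}  FIRST[B]={b}
iter 2: (no change)
  FIRST[S]={b}  FIRST[A]={b}  FIRST[B]={b}

FOLLOW iteration:
seed FOLLOW(S) with $
iter 1:
  B→S B: FOLLOW(S) ⊇ FIRST(B) = {b}; new: +{b}
  S→A A: FOLLOW(A) ⊇ FIRST(A) = {b}; new: +{b}
  S→A A: FOLLOW(A) ⊇ FOLLOW(S) ⊇ {$,b}; new: +{$}
  S→b B: FOLLOW(B) ⊇ FOLLOW(S) ⊇ {$,b}; new: +{$,b}
  S: {$,b}  A: {$,b}  B: {$,b}
iter 2: (no change)
  S: {$,b}  A: {$,b}  B: {$,b}

FOLLOW(S) = ["$", "b"]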